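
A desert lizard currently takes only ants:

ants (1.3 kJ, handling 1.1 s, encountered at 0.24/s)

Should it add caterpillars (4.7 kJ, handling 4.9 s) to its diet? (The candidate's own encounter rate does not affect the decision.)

On ants alone, R = ΣλE/(1+Σλh) = 0.312/1.264 = 0.2468 kJ/s.
caterpillars: E/h = 4.7/4.9 = 0.9592 kJ/s.
Since 0.9592 > R, including caterpillars increases the long-run rate.

Yes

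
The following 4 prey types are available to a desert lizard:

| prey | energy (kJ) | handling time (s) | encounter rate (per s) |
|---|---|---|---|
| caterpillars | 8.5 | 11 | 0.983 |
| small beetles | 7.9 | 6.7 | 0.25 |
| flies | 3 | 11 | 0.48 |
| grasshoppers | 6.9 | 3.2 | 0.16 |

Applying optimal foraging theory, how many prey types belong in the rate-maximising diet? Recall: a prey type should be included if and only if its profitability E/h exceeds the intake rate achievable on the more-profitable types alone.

Profitabilities (E/h, kJ/s): grasshoppers 2.16, small beetles 1.18, caterpillars 0.773, flies 0.273. Add prey in this order while the next type's profitability exceeds the intake rate on those already taken.
Rate on top 1: 0.7302. small beetles: 1.18 > 0.7302 → include.
Rate on top 2: 0.9661. caterpillars: 0.773 < 0.9661 → exclude; stop.
Optimal diet: grasshoppers, small beetles — 2 of 4 types.

2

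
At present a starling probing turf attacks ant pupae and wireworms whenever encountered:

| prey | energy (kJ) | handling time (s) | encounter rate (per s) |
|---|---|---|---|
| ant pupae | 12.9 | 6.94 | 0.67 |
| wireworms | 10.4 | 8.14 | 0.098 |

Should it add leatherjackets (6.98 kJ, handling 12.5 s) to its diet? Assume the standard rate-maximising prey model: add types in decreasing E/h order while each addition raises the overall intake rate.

No

On ant pupae and wireworms alone, R = ΣλE/(1+Σλh) = 9.662/6.448 = 1.499 kJ/s.
Profitability of leatherjackets: 6.98/12.5 = 0.5584 kJ/s.
0.5584 < 1.499, so adding leatherjackets would lower the average — exclude it.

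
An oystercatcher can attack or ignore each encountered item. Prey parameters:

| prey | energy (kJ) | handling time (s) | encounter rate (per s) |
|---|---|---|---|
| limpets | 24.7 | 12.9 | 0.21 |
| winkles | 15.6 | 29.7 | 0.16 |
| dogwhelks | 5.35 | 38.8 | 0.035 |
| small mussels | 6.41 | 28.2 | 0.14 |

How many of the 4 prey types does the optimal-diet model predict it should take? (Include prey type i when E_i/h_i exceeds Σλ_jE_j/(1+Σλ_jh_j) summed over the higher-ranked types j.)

Rank by E/h (kJ/s): limpets 1.91, winkles 0.525, small mussels 0.227, dogwhelks 0.138. Include each in turn until the next type's E/h falls below the running intake rate.
Rate on top 1: 1.398. winkles: 0.525 < 1.398 → exclude; stop.
Optimal diet: limpets — 1 of 4 types.

1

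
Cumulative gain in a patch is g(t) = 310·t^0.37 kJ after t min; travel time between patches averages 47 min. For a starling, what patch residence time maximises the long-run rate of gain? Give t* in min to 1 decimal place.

27.6 min

Maximise g(t)/(T+t): set derivative to zero → g'(t)(T+t) = g(t).
g'(t) = 0.37·310·t^-0.63. Setting 0.37·310·t^-0.63 = 310·t^0.37/(47+t) gives 0.37(47+t) = t, so 0.63·t = 0.37×47.
t* = 0.37×47/0.63 = 27.6 min.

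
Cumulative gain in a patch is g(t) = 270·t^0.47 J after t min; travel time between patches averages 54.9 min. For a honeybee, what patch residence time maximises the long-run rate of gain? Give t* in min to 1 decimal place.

48.7 min

Optimal t* satisfies g'(t*) = g(t*)/(T + t*).
g'(t) = 0.47·270·t^-0.53. Setting 0.47·270·t^-0.53 = 270·t^0.47/(54.9+t) gives 0.47(54.9+t) = t, so 0.53·t = 0.47×54.9.
t* = 0.47×54.9/0.53 = 48.68 min.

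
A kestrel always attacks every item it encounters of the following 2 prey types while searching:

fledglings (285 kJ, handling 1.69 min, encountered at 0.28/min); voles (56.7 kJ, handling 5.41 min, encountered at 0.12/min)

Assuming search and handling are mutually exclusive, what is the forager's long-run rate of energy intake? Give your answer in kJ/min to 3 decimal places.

40.805 kJ/min

R = Σλ_iE_i / (1 + Σλ_ih_i)
Numerator: 0.28×285 + 0.12×56.7 = 86.6
Denominator: 1 + 0.28×1.69 + 0.12×5.41 = 2.122
R = 86.6/2.122 = 40.8 kJ/min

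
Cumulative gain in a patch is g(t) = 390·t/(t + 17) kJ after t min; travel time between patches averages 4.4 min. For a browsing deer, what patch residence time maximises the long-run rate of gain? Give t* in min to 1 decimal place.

Maximise g(t)/(T+t): set derivative to zero → g'(t)(T+t) = g(t).
g'(t) = 390·17/(t + 17)². Setting 390·17/(t+17)² = 390t/[(t+17)(4.4+t)] gives 17(4.4+t) = t(t+17), so t² = 17×4.4 = 74.8.
t* = √74.8 = 8.649 min.

8.6 min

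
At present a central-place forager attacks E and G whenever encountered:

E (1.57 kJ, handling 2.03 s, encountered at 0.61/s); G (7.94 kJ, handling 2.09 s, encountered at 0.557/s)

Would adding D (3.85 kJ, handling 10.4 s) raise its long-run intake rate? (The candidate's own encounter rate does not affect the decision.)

No

On E and G alone, R = ΣλE/(1+Σλh) = 5.38/3.402 = 1.581 kJ/s.
Profitability of D: 3.85/10.4 = 0.3702 kJ/s.
Since 0.3702 < R, time spent handling D is better spent searching.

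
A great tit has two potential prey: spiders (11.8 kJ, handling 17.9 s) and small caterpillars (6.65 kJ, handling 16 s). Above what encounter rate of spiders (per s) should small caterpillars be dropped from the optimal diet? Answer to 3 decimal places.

At the threshold, the rate on spiders alone equals the profitability of small caterpillars: λ·11.8/(1 + λ·17.9) = 6.65/16 = 0.4156.
Rearranging, λ(11.8 − 0.4156×17.9) = 0.4156, so λ = 0.4156/4.36 = 0.09532 per s.

0.095 per s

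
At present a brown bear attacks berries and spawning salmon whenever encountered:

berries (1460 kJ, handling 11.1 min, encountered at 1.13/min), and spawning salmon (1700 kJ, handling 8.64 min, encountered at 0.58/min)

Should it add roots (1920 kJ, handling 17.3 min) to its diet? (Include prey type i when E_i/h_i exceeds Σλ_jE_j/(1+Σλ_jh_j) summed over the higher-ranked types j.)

No

Intake rate on the current diet: R = (1.13×1460 + 0.58×1700) / (1 + 1.13×11.1 + 0.58×8.64) = 2636/18.55 = 142.1 kJ/min.
roots: E/h = 1920/17.3 = 111 kJ/min.
111 < 142.1, so adding roots would lower the average — exclude it.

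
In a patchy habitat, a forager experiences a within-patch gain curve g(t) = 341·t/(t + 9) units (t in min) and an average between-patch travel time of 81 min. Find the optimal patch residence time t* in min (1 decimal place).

Optimal t* satisfies g'(t*) = g(t*)/(T + t*).
g'(t) = 341·9/(t + 9)². Setting 341·9/(t+9)² = 341t/[(t+9)(81+t)] gives 9(81+t) = t(t+9), so t² = 9×81 = 729.
t* = √729 = 27 min.

27.0 min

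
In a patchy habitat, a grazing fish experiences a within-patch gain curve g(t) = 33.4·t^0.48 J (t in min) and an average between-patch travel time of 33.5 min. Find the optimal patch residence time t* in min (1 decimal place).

30.9 min

Optimal t* satisfies g'(t*) = g(t*)/(T + t*).
g'(t) = 0.48·33.4·t^-0.52. Setting 0.48·33.4·t^-0.52 = 33.4·t^0.48/(33.5+t) gives 0.48(33.5+t) = t, so 0.52·t = 0.48×33.5.
t* = 0.48×33.5/0.52 = 30.92 min.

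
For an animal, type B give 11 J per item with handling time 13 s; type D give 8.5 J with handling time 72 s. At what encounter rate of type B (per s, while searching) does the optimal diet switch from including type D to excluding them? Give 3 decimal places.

The zero-one rule: include type D iff E₂/h₂ > λE₁/(1+λh₁). Equality gives the switch point.
λE₁h₂ = E₂ + λE₂h₁ ⇒ λ = E₂/(E₁h₂ − E₂h₁) = 8.5/(792 − 110.5) = 0.01247 per s.

0.012 per s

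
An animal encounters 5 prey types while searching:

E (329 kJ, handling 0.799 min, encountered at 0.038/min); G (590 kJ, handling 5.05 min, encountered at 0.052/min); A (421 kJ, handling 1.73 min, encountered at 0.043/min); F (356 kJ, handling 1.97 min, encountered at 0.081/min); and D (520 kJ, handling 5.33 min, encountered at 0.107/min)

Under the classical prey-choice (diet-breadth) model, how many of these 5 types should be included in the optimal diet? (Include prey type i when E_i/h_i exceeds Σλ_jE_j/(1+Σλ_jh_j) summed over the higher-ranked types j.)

Rank by E/h (kJ/min): E 412, A 243, F 181, G 117, D 97.6. Include each in turn until the next type's E/h falls below the running intake rate.
Rate on top 1: 12.13. A: 243 > 12.13 → include.
Rate on top 2: 27.7. F: 181 > 27.7 → include.
Rate on top 3: 47.01. G: 117 > 47.01 → include.
Rate on top 4: 59.02. D: 97.6 > 59.02 → include.
Optimal diet: E, A, F, G, D — 5 of 5 types.

5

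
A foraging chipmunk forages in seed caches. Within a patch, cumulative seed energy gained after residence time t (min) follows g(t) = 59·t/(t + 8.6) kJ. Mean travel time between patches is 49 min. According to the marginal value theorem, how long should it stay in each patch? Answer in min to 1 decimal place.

20.5 min

Maximise g(t)/(T+t): set derivative to zero → g'(t)(T+t) = g(t).
g'(t) = 59·8.6/(t + 8.6)². Setting 59·8.6/(t+8.6)² = 59t/[(t+8.6)(49+t)] gives 8.6(49+t) = t(t+8.6), so t² = 8.6×49 = 421.4.
t* = √421.4 = 20.53 min.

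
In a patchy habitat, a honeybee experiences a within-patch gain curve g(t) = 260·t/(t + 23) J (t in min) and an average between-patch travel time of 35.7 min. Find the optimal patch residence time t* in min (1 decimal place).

28.7 min

Maximise g(t)/(T+t): set derivative to zero → g'(t)(T+t) = g(t).
g'(t) = 260·23/(t + 23)². Setting 260·23/(t+23)² = 260t/[(t+23)(35.7+t)] gives 23(35.7+t) = t(t+23), so t² = 23×35.7 = 821.1.
t* = √821.1 = 28.65 min.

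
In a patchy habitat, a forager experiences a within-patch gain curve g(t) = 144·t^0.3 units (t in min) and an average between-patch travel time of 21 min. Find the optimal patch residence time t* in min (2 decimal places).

9.00 min

Maximise g(t)/(T+t): set derivative to zero → g'(t)(T+t) = g(t).
g'(t) = 0.3·144·t^-0.7. Setting 0.3·144·t^-0.7 = 144·t^0.3/(21+t) gives 0.3(21+t) = t, so 0.70·t = 0.3×21.
t* = 0.3×21/0.70 = 9 min.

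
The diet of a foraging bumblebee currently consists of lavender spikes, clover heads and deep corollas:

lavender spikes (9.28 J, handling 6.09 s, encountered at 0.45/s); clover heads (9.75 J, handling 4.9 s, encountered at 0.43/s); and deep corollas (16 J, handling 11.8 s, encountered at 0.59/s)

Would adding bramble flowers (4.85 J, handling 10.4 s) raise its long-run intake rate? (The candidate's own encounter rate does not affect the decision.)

Intake rate on the current diet: R = (0.45×9.28 + 0.43×9.75 + 0.59×16) / (1 + 0.45×6.09 + 0.43×4.9 + 0.59×11.8) = 17.81/12.81 = 1.39 J/s.
bramble flowers: E/h = 4.85/10.4 = 0.4663 J/s.
0.4663 < 1.39, so adding bramble flowers would lower the average — exclude it.

No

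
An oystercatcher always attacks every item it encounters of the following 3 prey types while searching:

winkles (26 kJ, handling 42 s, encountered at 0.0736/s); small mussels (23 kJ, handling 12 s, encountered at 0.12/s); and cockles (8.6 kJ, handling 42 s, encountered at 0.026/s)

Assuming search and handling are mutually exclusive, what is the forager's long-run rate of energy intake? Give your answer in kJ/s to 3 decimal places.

R = Σλ_iE_i / (1 + Σλ_ih_i)
Numerator: 0.0736×26 + 0.12×23 + 0.026×8.6 = 4.897
Denominator: 1 + 0.0736×42 + 0.12×12 + 0.026×42 = 6.623
R = 4.897/6.623 = 0.7394 kJ/s

0.739 kJ/s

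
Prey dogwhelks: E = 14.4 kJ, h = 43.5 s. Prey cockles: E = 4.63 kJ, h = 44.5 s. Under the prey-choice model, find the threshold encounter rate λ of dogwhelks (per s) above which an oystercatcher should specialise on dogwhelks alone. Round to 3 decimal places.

0.011 per s

The zero-one rule: include cockles iff E₂/h₂ > λE₁/(1+λh₁). Equality gives the switch point.
λE₁h₂ = E₂ + λE₂h₁ ⇒ λ = E₂/(E₁h₂ − E₂h₁) = 4.63/(640.8 − 201.4) = 0.01054 per s.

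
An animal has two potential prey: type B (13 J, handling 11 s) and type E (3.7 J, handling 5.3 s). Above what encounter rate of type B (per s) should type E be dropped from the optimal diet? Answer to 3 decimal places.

Drop type E once their profitability E₂/h₂ falls below the rate achievable on type B alone: E₂/h₂ = λE₁/(1 + λh₁).
Solve for λ: λE₁h₂ = E₂(1 + λh₁) → λ(E₁h₂ − E₂h₁) = E₂ → λ = E₂/(E₁h₂ − E₂h₁).
λ = 3.7/(13×5.3 − 3.7×11) = 3.7/28.2 = 0.1312 per s.

0.131 per s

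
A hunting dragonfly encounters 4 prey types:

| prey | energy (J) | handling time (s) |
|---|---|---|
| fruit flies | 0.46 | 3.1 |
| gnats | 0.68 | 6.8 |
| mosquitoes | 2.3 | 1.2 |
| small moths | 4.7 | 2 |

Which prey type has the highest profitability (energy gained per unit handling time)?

Profitability E/h (J/s): fruit flies = 0.46/3.1 = 0.148, gnats = 0.68/6.8 = 0.1, mosquitoes = 2.3/1.2 = 1.92, small moths = 4.7/2 = 2.35.
Ranked: small moths > mosquitoes > fruit flies > gnats.

small moths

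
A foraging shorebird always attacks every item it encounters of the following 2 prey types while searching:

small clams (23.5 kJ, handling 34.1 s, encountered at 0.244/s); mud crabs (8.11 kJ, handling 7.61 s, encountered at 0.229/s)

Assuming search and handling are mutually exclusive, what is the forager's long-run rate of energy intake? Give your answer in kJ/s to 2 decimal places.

Energy encountered per unit search time: 0.244×23.5 + 0.229×8.11 = 7.591 kJ/s.
Handling time per unit search time: 0.244×34.1 + 0.229×7.61 = 10.06.
Rate = 7.591/(1 + 10.06) = 0.6862 kJ/s.

0.69 kJ/s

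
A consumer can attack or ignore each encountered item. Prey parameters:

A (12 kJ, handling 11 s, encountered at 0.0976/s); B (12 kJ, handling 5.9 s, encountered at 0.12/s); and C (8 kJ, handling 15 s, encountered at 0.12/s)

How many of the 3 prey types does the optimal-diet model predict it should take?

Profitabilities (E/h, kJ/s): B 2.03, A 1.09, C 0.533. Add prey in this order while the next type's profitability exceeds the intake rate on those already taken.
Rate on top 1: 0.8431. A: 1.09 > 0.8431 → include.
Rate on top 2: 0.9387. C: 0.533 < 0.9387 → exclude; stop.
Optimal diet: B, A — 2 of 3 types.

2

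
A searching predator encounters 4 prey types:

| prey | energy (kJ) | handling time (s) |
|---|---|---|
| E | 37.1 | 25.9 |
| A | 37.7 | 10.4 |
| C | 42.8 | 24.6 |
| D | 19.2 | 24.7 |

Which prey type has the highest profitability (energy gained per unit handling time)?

A

In descending order of E/h:
A: 37.7/10.4 = 3.62 kJ/s
C: 42.8/24.6 = 1.74 kJ/s
E: 37.1/25.9 = 1.43 kJ/s
D: 19.2/24.7 = 0.777 kJ/s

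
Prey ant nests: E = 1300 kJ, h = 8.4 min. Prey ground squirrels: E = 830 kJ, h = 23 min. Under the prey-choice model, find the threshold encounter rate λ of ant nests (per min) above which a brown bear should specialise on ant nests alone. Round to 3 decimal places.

At the threshold, the rate on ant nests alone equals the profitability of ground squirrels: λ·1300/(1 + λ·8.4) = 830/23 = 36.09.
Rearranging, λ(1300 − 36.09×8.4) = 36.09, so λ = 36.09/996.9 = 0.0362 per min.

0.036 per min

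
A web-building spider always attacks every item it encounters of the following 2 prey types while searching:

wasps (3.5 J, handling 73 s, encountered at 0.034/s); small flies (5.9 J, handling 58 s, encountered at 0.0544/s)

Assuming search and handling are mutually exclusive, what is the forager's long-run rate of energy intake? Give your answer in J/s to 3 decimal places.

Energy encountered per unit search time: 0.034×3.5 + 0.0544×5.9 = 0.44 J/s.
Handling time per unit search time: 0.034×73 + 0.0544×58 = 5.637.
Rate = 0.44/(1 + 5.637) = 0.06629 J/s.

0.066 J/s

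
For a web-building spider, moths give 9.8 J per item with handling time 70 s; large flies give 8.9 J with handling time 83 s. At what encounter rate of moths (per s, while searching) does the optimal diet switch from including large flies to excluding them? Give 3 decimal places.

At the threshold, the rate on moths alone equals the profitability of large flies: λ·9.8/(1 + λ·70) = 8.9/83 = 0.1072.
Rearranging, λ(9.8 − 0.1072×70) = 0.1072, so λ = 0.1072/2.294 = 0.04674 per s.

0.047 per s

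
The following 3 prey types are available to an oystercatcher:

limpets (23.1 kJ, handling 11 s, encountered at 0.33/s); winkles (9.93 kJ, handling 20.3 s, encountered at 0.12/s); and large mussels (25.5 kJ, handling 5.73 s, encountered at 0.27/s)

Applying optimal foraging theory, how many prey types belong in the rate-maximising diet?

1

E/h in descending order: large mussels 4.45, limpets 2.1, winkles 0.489 kJ/s. The optimal diet is the largest prefix of this list for which every included type satisfies E_i/h_i > R on the types above it.
Rate on top 1: 2.703. limpets: 2.1 < 2.703 → exclude; stop.
Optimal diet: large mussels — 1 of 3 types.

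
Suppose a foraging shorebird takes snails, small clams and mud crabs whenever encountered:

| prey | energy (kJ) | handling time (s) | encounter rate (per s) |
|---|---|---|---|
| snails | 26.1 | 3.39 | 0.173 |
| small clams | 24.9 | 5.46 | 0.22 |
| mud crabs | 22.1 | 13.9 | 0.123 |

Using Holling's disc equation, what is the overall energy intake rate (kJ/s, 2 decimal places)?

2.83 kJ/s

R = Σλ_iE_i / (1 + Σλ_ih_i)
Numerator: 0.173×26.1 + 0.22×24.9 + 0.123×22.1 = 12.71
Denominator: 1 + 0.173×3.39 + 0.22×5.46 + 0.123×13.9 = 4.497
R = 12.71/4.497 = 2.826 kJ/s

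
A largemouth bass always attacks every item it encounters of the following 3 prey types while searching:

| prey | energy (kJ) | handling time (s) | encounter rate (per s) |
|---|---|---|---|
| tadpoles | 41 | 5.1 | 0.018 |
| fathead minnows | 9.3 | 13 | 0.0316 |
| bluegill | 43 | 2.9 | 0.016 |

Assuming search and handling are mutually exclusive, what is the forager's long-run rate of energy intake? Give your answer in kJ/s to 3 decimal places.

R = (0.018×41 + 0.0316×9.3 + 0.016×43) / (1 + 0.018×5.1 + 0.0316×13 + 0.016×2.9) = 1.72/1.549 = 1.11 kJ/s.

1.110 kJ/s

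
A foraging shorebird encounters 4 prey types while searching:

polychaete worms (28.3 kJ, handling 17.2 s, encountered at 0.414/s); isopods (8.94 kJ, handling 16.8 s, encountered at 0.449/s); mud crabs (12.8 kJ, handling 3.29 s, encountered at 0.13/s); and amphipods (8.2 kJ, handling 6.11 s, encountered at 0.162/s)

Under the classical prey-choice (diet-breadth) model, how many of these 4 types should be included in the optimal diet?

Profitabilities (E/h, kJ/s): mud crabs 3.89, polychaete worms 1.65, amphipods 1.34, isopods 0.532. Add prey in this order while the next type's profitability exceeds the intake rate on those already taken.
Rate on top 1: 1.166. polychaete worms: 1.65 > 1.166 → include.
Rate on top 2: 1.565. amphipods: 1.34 < 1.565 → exclude; stop.
Optimal diet: mud crabs, polychaete worms — 2 of 4 types.

2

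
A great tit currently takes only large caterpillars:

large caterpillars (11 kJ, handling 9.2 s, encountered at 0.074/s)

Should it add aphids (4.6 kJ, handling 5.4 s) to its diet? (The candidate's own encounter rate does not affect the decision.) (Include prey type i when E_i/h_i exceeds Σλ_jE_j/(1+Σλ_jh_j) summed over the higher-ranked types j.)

Yes

Intake rate on the current diet: R = (0.074×11) / (1 + 0.074×9.2) = 0.814/1.681 = 0.4843 kJ/s.
aphids: E/h = 4.6/5.4 = 0.8519 kJ/s.
Since 0.8519 > R, including aphids increases the long-run rate.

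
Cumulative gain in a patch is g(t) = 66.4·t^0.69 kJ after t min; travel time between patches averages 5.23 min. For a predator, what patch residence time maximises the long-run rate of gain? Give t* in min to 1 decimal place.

By the marginal value theorem, leave when the instantaneous gain rate g'(t) equals the habitat-wide average g(t)/(T + t).
g'(t) = 0.69·66.4·t^-0.31. Setting 0.69·66.4·t^-0.31 = 66.4·t^0.69/(5.23+t) gives 0.69(5.23+t) = t, so 0.31·t = 0.69×5.23.
t* = 0.69×5.23/0.31 = 11.64 min.

11.6 min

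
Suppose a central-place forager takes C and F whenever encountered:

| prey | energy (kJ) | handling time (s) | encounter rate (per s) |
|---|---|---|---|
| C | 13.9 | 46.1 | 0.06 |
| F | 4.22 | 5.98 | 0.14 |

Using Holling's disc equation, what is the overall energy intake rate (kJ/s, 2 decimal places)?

0.31 kJ/s

Energy encountered per unit search time: 0.06×13.9 + 0.14×4.22 = 1.425 kJ/s.
Handling time per unit search time: 0.06×46.1 + 0.14×5.98 = 3.603.
Rate = 1.425/(1 + 3.603) = 0.3095 kJ/s.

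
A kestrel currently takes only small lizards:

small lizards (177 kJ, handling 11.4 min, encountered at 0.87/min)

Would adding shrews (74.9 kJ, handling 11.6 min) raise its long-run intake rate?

No

Current rate: (0.87×177)/(1 + 0.87×11.4) = 14.1 kJ/min.
Profitability of shrews: 74.9/11.6 = 6.457 kJ/min.
Since 6.457 < R, time spent handling shrews is better spent searching.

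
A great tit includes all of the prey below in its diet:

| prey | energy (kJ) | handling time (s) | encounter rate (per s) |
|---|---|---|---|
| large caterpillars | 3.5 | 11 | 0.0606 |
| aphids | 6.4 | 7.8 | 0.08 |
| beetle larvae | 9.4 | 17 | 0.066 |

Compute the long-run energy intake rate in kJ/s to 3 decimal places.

0.394 kJ/s

R = (0.0606×3.5 + 0.08×6.4 + 0.066×9.4) / (1 + 0.0606×11 + 0.08×7.8 + 0.066×17) = 1.345/3.413 = 0.394 kJ/s.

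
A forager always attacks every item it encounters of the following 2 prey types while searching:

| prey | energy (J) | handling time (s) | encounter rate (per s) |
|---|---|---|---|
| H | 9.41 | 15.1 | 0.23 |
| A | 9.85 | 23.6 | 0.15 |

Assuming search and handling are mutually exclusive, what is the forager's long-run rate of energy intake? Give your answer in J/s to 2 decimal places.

0.45 J/s

R = Σλ_iE_i / (1 + Σλ_ih_i)
Numerator: 0.23×9.41 + 0.15×9.85 = 3.642
Denominator: 1 + 0.23×15.1 + 0.15×23.6 = 8.013
R = 3.642/8.013 = 0.4545 J/s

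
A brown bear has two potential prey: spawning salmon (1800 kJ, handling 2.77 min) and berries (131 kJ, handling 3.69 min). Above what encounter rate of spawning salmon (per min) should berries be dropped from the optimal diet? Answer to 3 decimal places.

At the threshold, the rate on spawning salmon alone equals the profitability of berries: λ·1800/(1 + λ·2.77) = 131/3.69 = 35.5.
Rearranging, λ(1800 − 35.5×2.77) = 35.5, so λ = 35.5/1702 = 0.02086 per min.

0.021 per min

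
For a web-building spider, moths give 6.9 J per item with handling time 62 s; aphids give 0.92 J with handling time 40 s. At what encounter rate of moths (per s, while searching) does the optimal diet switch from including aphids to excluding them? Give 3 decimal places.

The zero-one rule: include aphids iff E₂/h₂ > λE₁/(1+λh₁). Equality gives the switch point.
λE₁h₂ = E₂ + λE₂h₁ ⇒ λ = E₂/(E₁h₂ − E₂h₁) = 0.92/(276 − 57.04) = 0.004202 per s.

0.004 per s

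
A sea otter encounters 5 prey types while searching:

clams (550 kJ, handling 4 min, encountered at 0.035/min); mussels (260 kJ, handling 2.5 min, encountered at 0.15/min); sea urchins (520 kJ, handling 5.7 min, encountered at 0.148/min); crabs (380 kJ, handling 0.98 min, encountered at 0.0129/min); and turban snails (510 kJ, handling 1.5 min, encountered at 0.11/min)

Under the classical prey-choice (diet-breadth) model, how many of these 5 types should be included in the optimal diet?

5

E/h in descending order: crabs 388, turban snails 340, clams 138, mussels 104, sea urchins 91.2 kJ/min. The optimal diet is the largest prefix of this list for which every included type satisfies E_i/h_i > R on the types above it.
Rate on top 1: 4.841. turban snails: 340 > 4.841 → include.
Rate on top 2: 51.8. clams: 138 > 51.8 → include.
Rate on top 3: 60.91. mussels: 104 > 60.91 → include.
Rate on top 4: 70.45. sea urchins: 91.2 > 70.45 → include.
Optimal diet: crabs, turban snails, clams, mussels, sea urchins — 5 of 5 types.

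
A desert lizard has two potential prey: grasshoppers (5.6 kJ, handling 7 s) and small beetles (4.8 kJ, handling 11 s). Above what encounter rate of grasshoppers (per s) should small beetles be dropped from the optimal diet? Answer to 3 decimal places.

The zero-one rule: include small beetles iff E₂/h₂ > λE₁/(1+λh₁). Equality gives the switch point.
λE₁h₂ = E₂ + λE₂h₁ ⇒ λ = E₂/(E₁h₂ − E₂h₁) = 4.8/(61.6 − 33.6) = 0.1714 per s.

0.171 per s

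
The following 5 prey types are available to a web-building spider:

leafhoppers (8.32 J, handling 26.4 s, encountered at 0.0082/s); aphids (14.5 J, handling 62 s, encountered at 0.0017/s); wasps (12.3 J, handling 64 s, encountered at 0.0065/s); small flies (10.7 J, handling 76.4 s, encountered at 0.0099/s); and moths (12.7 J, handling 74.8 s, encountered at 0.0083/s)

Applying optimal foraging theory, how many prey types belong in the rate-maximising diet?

5

Rank by E/h (J/s): leafhoppers 0.315, aphids 0.234, wasps 0.192, moths 0.17, small flies 0.14. Include each in turn until the next type's E/h falls below the running intake rate.
Rate on top 1: 0.05608. aphids: 0.234 > 0.05608 → include.
Rate on top 2: 0.07026. wasps: 0.192 > 0.07026 → include.
Rate on top 3: 0.09945. moths: 0.17 > 0.09945 → include.
Rate on top 4: 0.118. small flies: 0.14 > 0.118 → include.
Optimal diet: leafhoppers, aphids, wasps, moths, small flies — 5 of 5 types.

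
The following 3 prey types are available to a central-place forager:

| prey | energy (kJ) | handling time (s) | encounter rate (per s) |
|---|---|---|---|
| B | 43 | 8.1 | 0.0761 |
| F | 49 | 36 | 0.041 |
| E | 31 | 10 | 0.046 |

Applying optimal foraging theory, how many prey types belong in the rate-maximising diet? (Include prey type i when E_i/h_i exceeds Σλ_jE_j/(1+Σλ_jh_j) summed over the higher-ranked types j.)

2

E/h in descending order: B 5.31, E 3.1, F 1.36 kJ/s. The optimal diet is the largest prefix of this list for which every included type satisfies E_i/h_i > R on the types above it.
Rate on top 1: 2.024. E: 3.1 > 2.024 → include.
Rate on top 2: 2.263. F: 1.36 < 2.263 → exclude; stop.
Optimal diet: B, E — 2 of 3 types.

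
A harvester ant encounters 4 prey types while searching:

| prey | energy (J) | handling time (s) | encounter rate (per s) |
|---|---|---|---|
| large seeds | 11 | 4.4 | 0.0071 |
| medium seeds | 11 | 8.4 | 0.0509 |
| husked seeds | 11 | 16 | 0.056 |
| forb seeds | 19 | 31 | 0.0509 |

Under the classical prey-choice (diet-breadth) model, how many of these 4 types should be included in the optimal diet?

Profitabilities (E/h, J/s): large seeds 2.5, medium seeds 1.31, husked seeds 0.688, forb seeds 0.613. Add prey in this order while the next type's profitability exceeds the intake rate on those already taken.
Rate on top 1: 0.07573. medium seeds: 1.31 > 0.07573 → include.
Rate on top 2: 0.4373. husked seeds: 0.688 > 0.4373 → include.
Rate on top 3: 0.5325. forb seeds: 0.613 > 0.5325 → include.
Optimal diet: large seeds, medium seeds, husked seeds, forb seeds — 4 of 4 types.

4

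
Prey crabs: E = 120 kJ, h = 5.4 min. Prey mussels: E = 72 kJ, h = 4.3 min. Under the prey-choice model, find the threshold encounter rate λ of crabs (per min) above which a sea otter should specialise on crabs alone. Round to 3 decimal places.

0.566 per min

The zero-one rule: include mussels iff E₂/h₂ > λE₁/(1+λh₁). Equality gives the switch point.
λE₁h₂ = E₂ + λE₂h₁ ⇒ λ = E₂/(E₁h₂ − E₂h₁) = 72/(516 − 388.8) = 0.566 per min.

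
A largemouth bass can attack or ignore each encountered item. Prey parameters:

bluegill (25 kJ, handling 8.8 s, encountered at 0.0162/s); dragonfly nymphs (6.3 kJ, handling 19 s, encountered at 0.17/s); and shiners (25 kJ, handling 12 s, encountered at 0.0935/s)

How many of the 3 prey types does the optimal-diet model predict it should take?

Profitabilities (E/h, kJ/s): bluegill 2.84, shiners 2.08, dragonfly nymphs 0.332. Add prey in this order while the next type's profitability exceeds the intake rate on those already taken.
Rate on top 1: 0.3545. shiners: 2.08 > 0.3545 → include.
Rate on top 2: 1.211. dragonfly nymphs: 0.332 < 1.211 → exclude; stop.
Optimal diet: bluegill, shiners — 2 of 3 types.

2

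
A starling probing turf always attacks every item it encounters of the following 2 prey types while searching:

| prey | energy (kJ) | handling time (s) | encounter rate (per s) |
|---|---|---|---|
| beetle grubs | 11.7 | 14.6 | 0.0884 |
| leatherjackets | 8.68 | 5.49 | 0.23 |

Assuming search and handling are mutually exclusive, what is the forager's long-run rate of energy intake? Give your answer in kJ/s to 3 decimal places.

0.853 kJ/s

R = Σλ_iE_i / (1 + Σλ_ih_i)
Numerator: 0.0884×11.7 + 0.23×8.68 = 3.031
Denominator: 1 + 0.0884×14.6 + 0.23×5.49 = 3.553
R = 3.031/3.553 = 0.8529 kJ/s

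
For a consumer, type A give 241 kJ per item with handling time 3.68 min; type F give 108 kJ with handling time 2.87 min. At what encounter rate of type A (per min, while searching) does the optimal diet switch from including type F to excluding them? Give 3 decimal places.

0.367 per min

The zero-one rule: include type F iff E₂/h₂ > λE₁/(1+λh₁). Equality gives the switch point.
λE₁h₂ = E₂ + λE₂h₁ ⇒ λ = E₂/(E₁h₂ − E₂h₁) = 108/(691.7 − 397.4) = 0.3671 per min.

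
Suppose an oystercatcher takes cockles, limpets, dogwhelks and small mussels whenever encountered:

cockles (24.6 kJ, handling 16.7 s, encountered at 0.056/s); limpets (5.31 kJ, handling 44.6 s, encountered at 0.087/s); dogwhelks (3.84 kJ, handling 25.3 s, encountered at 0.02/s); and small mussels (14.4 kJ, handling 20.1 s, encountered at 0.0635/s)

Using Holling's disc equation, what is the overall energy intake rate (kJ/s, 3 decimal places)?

0.373 kJ/s

R = Σλ_iE_i / (1 + Σλ_ih_i)
Numerator: 0.056×24.6 + 0.087×5.31 + 0.02×3.84 + 0.0635×14.4 = 2.831
Denominator: 1 + 0.056×16.7 + 0.087×44.6 + 0.02×25.3 + 0.0635×20.1 = 7.598
R = 2.831/7.598 = 0.3726 kJ/s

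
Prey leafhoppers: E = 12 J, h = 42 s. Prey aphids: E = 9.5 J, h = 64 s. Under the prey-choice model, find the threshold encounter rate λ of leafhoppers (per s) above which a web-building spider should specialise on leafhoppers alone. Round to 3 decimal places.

0.026 per s

Drop aphids once their profitability E₂/h₂ falls below the rate achievable on leafhoppers alone: E₂/h₂ = λE₁/(1 + λh₁).
Solve for λ: λE₁h₂ = E₂(1 + λh₁) → λ(E₁h₂ − E₂h₁) = E₂ → λ = E₂/(E₁h₂ − E₂h₁).
λ = 9.5/(12×64 − 9.5×42) = 9.5/369 = 0.02575 per s.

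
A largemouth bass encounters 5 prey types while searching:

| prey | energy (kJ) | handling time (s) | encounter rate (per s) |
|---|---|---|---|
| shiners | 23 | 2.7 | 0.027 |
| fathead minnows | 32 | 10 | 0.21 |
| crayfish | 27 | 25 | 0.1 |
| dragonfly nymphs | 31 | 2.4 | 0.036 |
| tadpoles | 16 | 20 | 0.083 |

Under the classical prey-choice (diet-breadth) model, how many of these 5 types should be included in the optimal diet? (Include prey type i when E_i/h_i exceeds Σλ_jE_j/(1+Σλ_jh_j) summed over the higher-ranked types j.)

Profitabilities (E/h, kJ/s): dragonfly nymphs 12.9, shiners 8.52, fathead minnows 3.2, crayfish 1.08, tadpoles 0.8. Add prey in this order while the next type's profitability exceeds the intake rate on those already taken.
Rate on top 1: 1.027. shiners: 8.52 > 1.027 → include.
Rate on top 2: 1.498. fathead minnows: 3.2 > 1.498 → include.
Rate on top 3: 2.595. crayfish: 1.08 < 2.595 → exclude; stop.
Optimal diet: dragonfly nymphs, shiners, fathead minnows — 3 of 5 types.

3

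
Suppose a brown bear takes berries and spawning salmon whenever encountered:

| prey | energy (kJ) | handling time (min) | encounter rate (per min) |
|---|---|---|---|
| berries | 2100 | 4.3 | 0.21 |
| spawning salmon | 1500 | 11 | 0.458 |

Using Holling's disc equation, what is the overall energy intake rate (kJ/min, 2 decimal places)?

162.51 kJ/min

Energy encountered per unit search time: 0.21×2100 + 0.458×1500 = 1128 kJ/min.
Handling time per unit search time: 0.21×4.3 + 0.458×11 = 5.941.
Rate = 1128/(1 + 5.941) = 162.5 kJ/min.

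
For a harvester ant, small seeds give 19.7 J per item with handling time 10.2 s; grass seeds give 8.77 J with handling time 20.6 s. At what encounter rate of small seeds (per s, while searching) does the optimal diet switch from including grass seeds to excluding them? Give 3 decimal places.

0.028 per s

Drop grass seeds once their profitability E₂/h₂ falls below the rate achievable on small seeds alone: E₂/h₂ = λE₁/(1 + λh₁).
Solve for λ: λE₁h₂ = E₂(1 + λh₁) → λ(E₁h₂ − E₂h₁) = E₂ → λ = E₂/(E₁h₂ − E₂h₁).
λ = 8.77/(19.7×20.6 − 8.77×10.2) = 8.77/316.4 = 0.02772 per s.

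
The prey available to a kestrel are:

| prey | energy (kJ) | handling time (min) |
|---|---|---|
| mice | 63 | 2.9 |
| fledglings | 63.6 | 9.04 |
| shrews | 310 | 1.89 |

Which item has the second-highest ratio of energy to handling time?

mice

In descending order of E/h:
shrews: 310/1.89 = 164 kJ/min
mice: 63/2.9 = 21.7 kJ/min
fledglings: 63.6/9.04 = 7.04 kJ/min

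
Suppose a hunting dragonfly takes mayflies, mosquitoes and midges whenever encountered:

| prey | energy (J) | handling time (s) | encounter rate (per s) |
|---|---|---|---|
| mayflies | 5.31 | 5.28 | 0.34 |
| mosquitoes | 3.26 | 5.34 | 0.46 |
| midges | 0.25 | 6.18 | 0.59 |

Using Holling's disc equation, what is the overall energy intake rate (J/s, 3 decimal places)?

0.388 J/s

Energy encountered per unit search time: 0.34×5.31 + 0.46×3.26 + 0.59×0.25 = 3.453 J/s.
Handling time per unit search time: 0.34×5.28 + 0.46×5.34 + 0.59×6.18 = 7.898.
Rate = 3.453/(1 + 7.898) = 0.388 J/s.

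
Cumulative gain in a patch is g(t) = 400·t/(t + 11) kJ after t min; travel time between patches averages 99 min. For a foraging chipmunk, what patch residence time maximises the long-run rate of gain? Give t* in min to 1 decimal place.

Optimal t* satisfies g'(t*) = g(t*)/(T + t*).
g'(t) = 400·11/(t + 11)². Setting 400·11/(t+11)² = 400t/[(t+11)(99+t)] gives 11(99+t) = t(t+11), so t² = 11×99 = 1089.
t* = √1089 = 33 min.

33.0 min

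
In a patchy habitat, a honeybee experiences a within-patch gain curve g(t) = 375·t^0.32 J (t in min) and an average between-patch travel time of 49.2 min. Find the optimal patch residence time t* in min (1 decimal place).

23.2 min

Maximise g(t)/(T+t): set derivative to zero → g'(t)(T+t) = g(t).
g'(t) = 0.32·375·t^-0.68. Setting 0.32·375·t^-0.68 = 375·t^0.32/(49.2+t) gives 0.32(49.2+t) = t, so 0.68·t = 0.32×49.2.
t* = 0.32×49.2/0.68 = 23.15 min.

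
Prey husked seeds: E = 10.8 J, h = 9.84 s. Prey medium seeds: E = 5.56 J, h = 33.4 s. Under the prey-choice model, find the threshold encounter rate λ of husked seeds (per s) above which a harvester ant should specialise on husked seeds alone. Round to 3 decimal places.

Drop medium seeds once their profitability E₂/h₂ falls below the rate achievable on husked seeds alone: E₂/h₂ = λE₁/(1 + λh₁).
Solve for λ: λE₁h₂ = E₂(1 + λh₁) → λ(E₁h₂ − E₂h₁) = E₂ → λ = E₂/(E₁h₂ − E₂h₁).
λ = 5.56/(10.8×33.4 − 5.56×9.84) = 5.56/306 = 0.01817 per s.

0.018 per s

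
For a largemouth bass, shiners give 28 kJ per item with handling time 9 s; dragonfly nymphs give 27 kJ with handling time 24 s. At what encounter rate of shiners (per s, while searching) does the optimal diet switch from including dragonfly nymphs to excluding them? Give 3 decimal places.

At the threshold, the rate on shiners alone equals the profitability of dragonfly nymphs: λ·28/(1 + λ·9) = 27/24 = 1.125.
Rearranging, λ(28 − 1.125×9) = 1.125, so λ = 1.125/17.88 = 0.06294 per s.

0.063 per s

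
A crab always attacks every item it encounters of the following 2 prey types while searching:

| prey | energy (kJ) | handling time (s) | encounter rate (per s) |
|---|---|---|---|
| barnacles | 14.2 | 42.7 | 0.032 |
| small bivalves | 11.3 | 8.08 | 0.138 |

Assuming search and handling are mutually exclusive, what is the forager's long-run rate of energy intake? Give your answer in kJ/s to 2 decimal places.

0.58 kJ/s

Energy encountered per unit search time: 0.032×14.2 + 0.138×11.3 = 2.014 kJ/s.
Handling time per unit search time: 0.032×42.7 + 0.138×8.08 = 2.481.
Rate = 2.014/(1 + 2.481) = 0.5784 kJ/s.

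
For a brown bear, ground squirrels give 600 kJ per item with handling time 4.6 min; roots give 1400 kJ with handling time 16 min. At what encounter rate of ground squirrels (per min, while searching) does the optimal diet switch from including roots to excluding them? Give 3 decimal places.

At the threshold, the rate on ground squirrels alone equals the profitability of roots: λ·600/(1 + λ·4.6) = 1400/16 = 87.5.
Rearranging, λ(600 − 87.5×4.6) = 87.5, so λ = 87.5/197.5 = 0.443 per min.

0.443 per min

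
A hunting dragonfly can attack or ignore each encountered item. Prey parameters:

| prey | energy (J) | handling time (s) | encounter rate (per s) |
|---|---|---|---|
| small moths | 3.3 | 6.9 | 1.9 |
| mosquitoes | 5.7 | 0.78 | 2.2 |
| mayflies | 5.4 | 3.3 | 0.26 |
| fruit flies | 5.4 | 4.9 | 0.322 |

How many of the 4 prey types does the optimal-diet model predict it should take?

E/h in descending order: mosquitoes 7.31, mayflies 1.64, fruit flies 1.1, small moths 0.478 J/s. The optimal diet is the largest prefix of this list for which every included type satisfies E_i/h_i > R on the types above it.
Rate on top 1: 4.617. mayflies: 1.64 < 4.617 → exclude; stop.
Optimal diet: mosquitoes — 1 of 4 types.

1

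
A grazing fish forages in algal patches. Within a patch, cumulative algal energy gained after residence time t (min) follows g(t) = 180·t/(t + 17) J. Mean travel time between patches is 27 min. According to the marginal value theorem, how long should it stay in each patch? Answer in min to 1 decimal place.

Optimal t* satisfies g'(t*) = g(t*)/(T + t*).
g'(t) = 180·17/(t + 17)². Setting 180·17/(t+17)² = 180t/[(t+17)(27+t)] gives 17(27+t) = t(t+17), so t² = 17×27 = 459.
t* = √459 = 21.42 min.

21.4 min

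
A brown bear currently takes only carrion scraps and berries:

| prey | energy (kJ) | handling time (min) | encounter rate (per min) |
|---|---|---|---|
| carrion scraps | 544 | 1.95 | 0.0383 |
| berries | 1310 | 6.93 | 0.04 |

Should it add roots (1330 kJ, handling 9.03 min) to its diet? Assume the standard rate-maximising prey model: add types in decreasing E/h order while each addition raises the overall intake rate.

On carrion scraps and berries alone, R = ΣλE/(1+Σλh) = 73.24/1.352 = 54.17 kJ/min.
Profitability of roots: 1330/9.03 = 147.3 kJ/min.
Since 147.3 > R, including roots increases the long-run rate.

Yes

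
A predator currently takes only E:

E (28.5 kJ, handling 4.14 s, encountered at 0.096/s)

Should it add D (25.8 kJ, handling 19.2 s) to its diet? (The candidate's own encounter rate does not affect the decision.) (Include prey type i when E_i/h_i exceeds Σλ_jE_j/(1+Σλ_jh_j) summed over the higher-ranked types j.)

On E alone, R = ΣλE/(1+Σλh) = 2.736/1.397 = 1.958 kJ/s.
Profitability of D: 25.8/19.2 = 1.344 kJ/s.
1.344 < 1.958, so adding D would lower the average — exclude it.

No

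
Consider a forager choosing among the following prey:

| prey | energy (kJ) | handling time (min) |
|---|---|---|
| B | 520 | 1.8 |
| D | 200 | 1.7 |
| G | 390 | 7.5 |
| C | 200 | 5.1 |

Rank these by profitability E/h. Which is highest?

In descending order of E/h:
B: 520/1.8 = 289 kJ/min
D: 200/1.7 = 118 kJ/min
G: 390/7.5 = 52 kJ/min
C: 200/5.1 = 39.2 kJ/min

B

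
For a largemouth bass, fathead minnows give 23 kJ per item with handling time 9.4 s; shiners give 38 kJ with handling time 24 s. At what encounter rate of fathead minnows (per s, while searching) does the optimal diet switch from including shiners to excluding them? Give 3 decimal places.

0.195 per s

At the threshold, the rate on fathead minnows alone equals the profitability of shiners: λ·23/(1 + λ·9.4) = 38/24 = 1.583.
Rearranging, λ(23 − 1.583×9.4) = 1.583, so λ = 1.583/8.117 = 0.1951 per s.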